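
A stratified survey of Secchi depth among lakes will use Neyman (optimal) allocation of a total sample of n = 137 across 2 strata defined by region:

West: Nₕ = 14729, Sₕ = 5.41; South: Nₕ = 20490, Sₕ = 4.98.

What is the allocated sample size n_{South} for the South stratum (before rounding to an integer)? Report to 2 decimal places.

76.93

Neyman allocation: nₕ = n·NₕSₕ / Σⱼ NⱼSⱼ.
Σ NⱼSⱼ = 14729·5.41 + 20490·4.98 = 181724.09.
n_{South} = 137·20490·4.98 / 181724.09 = 76.93.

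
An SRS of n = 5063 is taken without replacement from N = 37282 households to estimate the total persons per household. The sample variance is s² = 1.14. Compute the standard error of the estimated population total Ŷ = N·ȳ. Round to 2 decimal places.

520.06

Var(Ŷ) = N²·Var(ȳ) = N²·(1 − n/N)·s²/n.
f = 5063/37282 = 0.13580280; Var(ȳ) = 0.86419720·1.14/5063 = 1.9458519 × 10^-4.
Var(Ŷ) = 37282² · (1.9458519 × 10^-4) = 270463.2.
SE(Ŷ) = √(270463.2) = 520.06.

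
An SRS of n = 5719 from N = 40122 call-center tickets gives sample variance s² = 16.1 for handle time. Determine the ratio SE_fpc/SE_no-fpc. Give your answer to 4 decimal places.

f = n/N = 5719/40122 = 0.14254025.
SE_no-fpc = √(s²/n) = 0.053058246; SE_fpc = √((1−f)s²/n) = 0.04913147.
Ratio = √(1−f) = 0.92599122.

0.9260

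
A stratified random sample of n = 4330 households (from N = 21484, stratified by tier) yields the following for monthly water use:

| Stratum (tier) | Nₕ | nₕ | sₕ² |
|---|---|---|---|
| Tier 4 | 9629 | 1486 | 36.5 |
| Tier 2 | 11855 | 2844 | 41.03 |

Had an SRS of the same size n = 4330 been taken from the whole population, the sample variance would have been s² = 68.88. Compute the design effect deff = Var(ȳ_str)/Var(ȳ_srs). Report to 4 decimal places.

0.5914

Var(ȳ_str) = Σ Wₕ²(1−fₕ)sₕ²/nₕ with Wₕ = Nₕ/21484:
  Tier 4: (9629/21484)²·(1−1486/9629)·36.5/1486 = 0.0041726253
  Tier 2: (11855/21484)²·(1−2844/11855)·41.03/2844 = 0.0033389982
  → Var(ȳ_str) = 0.0075116235.
Var(ȳ_srs) = (1 − 4330/21484)·68.88/4330 = 0.012701514.
deff = 0.0075116235 / 0.012701514 = 0.5914.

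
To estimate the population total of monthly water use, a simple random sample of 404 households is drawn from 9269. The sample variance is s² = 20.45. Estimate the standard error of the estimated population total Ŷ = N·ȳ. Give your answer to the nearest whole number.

Var(Ŷ) = N²·Var(ȳ) = N²·(1 − n/N)·s²/n.
f = 404/9269 = 0.04358615; Var(ȳ) = 0.95641385·20.45/404 = 0.048412533.
Var(Ŷ) = 9269² · 0.048412533 = 4.1593318 × 10^6.
SE(Ŷ) = √(4.1593318 × 10^6) = 2039.

2039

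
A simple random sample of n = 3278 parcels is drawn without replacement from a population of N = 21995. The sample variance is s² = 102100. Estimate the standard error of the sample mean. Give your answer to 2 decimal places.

5.15

Under SRS without replacement, Var(ȳ) = (1 − f)·s²/n with f = n/N = 3278/21995 = 0.14903387.
Var(ȳ) = (1 − 0.14903387)·102100/3278 = 0.85096613·31.147041 = 26.505077.
SE(ȳ) = √(26.505077) = 5.15.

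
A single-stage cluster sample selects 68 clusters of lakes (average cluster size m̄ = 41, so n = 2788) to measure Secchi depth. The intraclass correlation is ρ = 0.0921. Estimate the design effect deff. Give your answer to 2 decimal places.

4.68

deff = 1 + (41 − 1)·0.0921 = 1 + 3.684 = 4.684.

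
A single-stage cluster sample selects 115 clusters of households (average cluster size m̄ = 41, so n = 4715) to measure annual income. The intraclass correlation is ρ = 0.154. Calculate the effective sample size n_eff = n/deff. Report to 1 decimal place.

deff = 1 + (41 − 1)·0.154 = 1 + 6.16 = 7.16.
n_eff = 4715 / 7.16 = 658.5.

658.5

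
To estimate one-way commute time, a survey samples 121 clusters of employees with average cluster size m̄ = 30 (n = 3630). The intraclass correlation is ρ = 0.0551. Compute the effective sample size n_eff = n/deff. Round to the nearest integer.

1397

deff = 1 + (30 − 1)·0.0551 = 1 + 1.5979 = 2.5979.
n_eff = 3630 / 2.5979 = 1397.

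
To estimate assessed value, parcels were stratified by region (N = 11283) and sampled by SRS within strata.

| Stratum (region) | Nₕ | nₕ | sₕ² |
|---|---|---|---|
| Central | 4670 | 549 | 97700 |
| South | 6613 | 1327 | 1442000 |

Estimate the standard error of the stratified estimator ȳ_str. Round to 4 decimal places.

18.0356

Var(ȳ_str) = Σₕ Wₕ²(1 − fₕ)sₕ²/nₕ with Wₕ = Nₕ/N, N = 11283.
Central: Wₕ = 0.41389701; term = 0.41389701²·(1 − 0.11755889)·97700/549 = 26.902494.
South: Wₕ = 0.58610299; term = 0.58610299²·(1 − 0.20066536)·1442000/1327 = 298.38078.
Sum = 325.28327.
SE = √(325.28327) = 18.0356.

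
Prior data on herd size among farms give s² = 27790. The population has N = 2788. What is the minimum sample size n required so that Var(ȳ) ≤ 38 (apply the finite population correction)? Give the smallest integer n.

580

Without fpc, n₀ = s²/D = 27790/38 = 731.3158.
With fpc, (1 − n/N)·s²/n ≤ D requires n ≥ n₀/(1 + n₀/N) = 731.3158/(1 + 731.3158/2788) = 579.3480.
Rounding up, n = 580.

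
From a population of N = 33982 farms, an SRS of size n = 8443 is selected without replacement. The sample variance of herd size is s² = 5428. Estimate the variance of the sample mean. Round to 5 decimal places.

Under SRS without replacement, Var(ȳ) = (1 − f)·s²/n with f = n/N = 8443/33982 = 0.24845506.
Var(ȳ) = (1 − 0.24845506)·5428/8443 = 0.75154494·0.64289944 = 0.48316782.

0.48317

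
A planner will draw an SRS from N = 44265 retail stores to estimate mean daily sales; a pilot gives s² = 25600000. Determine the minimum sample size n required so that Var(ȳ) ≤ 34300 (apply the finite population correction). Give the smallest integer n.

Without fpc, n₀ = s²/D = 25600000/34300 = 746.3557.
With fpc, (1 − n/N)·s²/n ≤ D requires n ≥ n₀/(1 + n₀/N) = 746.3557/(1 + 746.3557/44265) = 733.9800.
Rounding up, n = 734.

734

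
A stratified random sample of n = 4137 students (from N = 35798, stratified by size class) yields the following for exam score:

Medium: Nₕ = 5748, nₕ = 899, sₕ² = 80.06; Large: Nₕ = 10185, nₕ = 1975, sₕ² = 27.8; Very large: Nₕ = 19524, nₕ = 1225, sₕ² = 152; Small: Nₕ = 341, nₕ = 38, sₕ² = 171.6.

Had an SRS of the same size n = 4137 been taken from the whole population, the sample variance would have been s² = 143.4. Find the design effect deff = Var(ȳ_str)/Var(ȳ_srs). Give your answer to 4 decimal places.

1.2334

Var(ȳ_str) = Σ Wₕ²(1−fₕ)sₕ²/nₕ with Wₕ = Nₕ/35798:
  Medium: (5748/35798)²·(1−899/5748)·80.06/899 = 0.0019369005
  Large: (10185/35798)²·(1−1975/10185)·27.8/1975 = 9.184687 × 10^-4
  Very large: (19524/35798)²·(1−1225/19524)·152/1225 = 0.034592833
  Small: (341/35798)²·(1−38/341)·171.6/38 = 3.640937 × 10^-4
  → Var(ȳ_str) = 0.037812296.
Var(ȳ_srs) = (1 − 4137/35798)·143.4/4137 = 0.030656989.
deff = 0.037812296 / 0.030656989 = 1.2334.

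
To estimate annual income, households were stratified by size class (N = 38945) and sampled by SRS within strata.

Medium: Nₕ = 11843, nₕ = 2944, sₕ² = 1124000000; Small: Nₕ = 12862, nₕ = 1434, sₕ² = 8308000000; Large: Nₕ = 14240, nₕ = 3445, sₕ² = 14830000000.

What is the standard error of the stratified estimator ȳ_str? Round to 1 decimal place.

Var(ȳ_str) = Σₕ Wₕ²(1 − fₕ)sₕ²/nₕ with Wₕ = Nₕ/N, N = 38945.
Medium: Wₕ = 0.30409552; term = 0.30409552²·(1 − 0.24858566)·1124000000/2944 = 26529.436.
Small: Wₕ = 0.33026062; term = 0.33026062²·(1 − 0.11149121)·8308000000/1434 = 561464.96.
Large: Wₕ = 0.36564386; term = 0.36564386²·(1 − 0.24192416)·14830000000/3445 = 436295.91.
Sum = 1.0242903 × 10^6.
SE = √(1.0242903 × 10^6) = 1012.1.

1012.1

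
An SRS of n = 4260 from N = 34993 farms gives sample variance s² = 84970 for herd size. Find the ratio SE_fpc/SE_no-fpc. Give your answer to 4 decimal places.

0.9372

f = n/N = 4260/34993 = 0.12173863.
SE_no-fpc = √(s²/n) = 4.4660955; SE_fpc = √((1−f)s²/n) = 4.1854282.
Ratio = √(1−f) = 0.93715600.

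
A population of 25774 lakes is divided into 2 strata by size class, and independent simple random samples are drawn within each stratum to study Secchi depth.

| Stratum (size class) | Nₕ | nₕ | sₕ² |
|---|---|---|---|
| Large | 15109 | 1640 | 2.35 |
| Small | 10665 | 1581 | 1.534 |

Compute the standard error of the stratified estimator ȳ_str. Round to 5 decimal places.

Var(ȳ_str) = Σₕ Wₕ²(1 − fₕ)sₕ²/nₕ with Wₕ = Nₕ/N, N = 25774.
Large: Wₕ = 0.58621091; term = 0.58621091²·(1 − 0.10854458)·2.35/1640 = 4.3896656 × 10^-4.
Small: Wₕ = 0.41378909; term = 0.41378909²·(1 − 0.14824191)·1.534/1581 = 1.4150371 × 10^-4.
Sum = 5.8047027 × 10^-4.
SE = √(5.8047027 × 10^-4) = 0.02409.

0.02409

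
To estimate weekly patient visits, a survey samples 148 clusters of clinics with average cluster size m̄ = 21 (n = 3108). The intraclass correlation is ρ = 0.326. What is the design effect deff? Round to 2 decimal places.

deff = 1 + (21 − 1)·0.326 = 1 + 6.52 = 7.52.

7.52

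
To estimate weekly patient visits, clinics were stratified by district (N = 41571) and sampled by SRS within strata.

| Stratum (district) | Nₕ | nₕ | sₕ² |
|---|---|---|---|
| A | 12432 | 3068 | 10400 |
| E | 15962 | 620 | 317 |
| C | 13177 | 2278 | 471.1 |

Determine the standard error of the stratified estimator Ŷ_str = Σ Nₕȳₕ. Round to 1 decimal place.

23442.1

Var(Ŷ_str) = Σₕ Nₕ²(1 − fₕ)sₕ²/nₕ.
A: 12432²·(1 − 3068/12432)·10400/3068 = 3.9462118 × 10^8.
E: 15962²·(1 − 620/15962)·317/620 = 1.2520938 × 10^8.
C: 13177²·(1 − 2278/13177)·471.1/2278 = 2.9700419 × 10^7.
Sum = 5.4953098 × 10^8.
SE = √(5.4953098 × 10^8) = 23442.1.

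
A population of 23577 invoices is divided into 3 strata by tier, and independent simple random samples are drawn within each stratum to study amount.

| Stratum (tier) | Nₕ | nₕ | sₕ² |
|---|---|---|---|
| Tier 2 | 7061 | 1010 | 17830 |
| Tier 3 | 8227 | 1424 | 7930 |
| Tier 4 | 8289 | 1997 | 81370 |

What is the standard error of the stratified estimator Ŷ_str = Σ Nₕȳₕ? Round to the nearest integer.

56489

Var(Ŷ_str) = Σₕ Nₕ²(1 − fₕ)sₕ²/nₕ.
Tier 2: 7061²·(1 − 1010/7061)·17830/1010 = 7.5426392 × 10^8.
Tier 3: 8227²·(1 − 1424/8227)·7930/1424 = 3.116773 × 10^8.
Tier 4: 8289²·(1 − 1997/8289)·81370/1997 = 2.1250889 × 10^9.
Sum = 3.1910301 × 10^9.
SE = √(3.1910301 × 10^9) = 56489.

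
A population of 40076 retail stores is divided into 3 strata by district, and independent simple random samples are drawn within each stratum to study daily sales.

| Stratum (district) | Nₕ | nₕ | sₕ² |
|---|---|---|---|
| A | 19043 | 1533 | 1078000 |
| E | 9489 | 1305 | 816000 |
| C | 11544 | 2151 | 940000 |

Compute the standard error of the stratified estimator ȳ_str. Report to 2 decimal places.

14.34

Var(ȳ_str) = Σₕ Wₕ²(1 − fₕ)sₕ²/nₕ with Wₕ = Nₕ/N, N = 40076.
A: Wₕ = 0.47517217; term = 0.47517217²·(1 − 0.08050202)·1078000/1533 = 145.99211.
E: Wₕ = 0.23677513; term = 0.23677513²·(1 − 0.13752766)·816000/1305 = 30.234095.
C: Wₕ = 0.28805270; term = 0.28805270²·(1 − 0.18633056)·940000/2151 = 29.503895.
Sum = 205.7301.
SE = √(205.7301) = 14.34.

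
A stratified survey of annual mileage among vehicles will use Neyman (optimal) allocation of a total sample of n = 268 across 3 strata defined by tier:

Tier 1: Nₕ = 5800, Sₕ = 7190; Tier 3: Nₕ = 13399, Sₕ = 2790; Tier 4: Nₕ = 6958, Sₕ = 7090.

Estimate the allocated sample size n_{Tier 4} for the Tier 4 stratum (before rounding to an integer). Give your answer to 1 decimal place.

Neyman allocation: nₕ = n·NₕSₕ / Σⱼ NⱼSⱼ.
Σ NⱼSⱼ = 5800·7190 + 13399·2790 + 6958·7090 = 1.2841743 × 10^8.
n_{Tier 4} = 268·6958·7090 / (1.2841743 × 10^8) = 103.0.

103.0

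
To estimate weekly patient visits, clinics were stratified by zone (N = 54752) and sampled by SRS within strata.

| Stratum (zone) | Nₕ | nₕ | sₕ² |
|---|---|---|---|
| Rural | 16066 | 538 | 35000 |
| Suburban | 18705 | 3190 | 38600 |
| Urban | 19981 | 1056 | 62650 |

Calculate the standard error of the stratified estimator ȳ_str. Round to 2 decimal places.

3.75

Var(ȳ_str) = Σₕ Wₕ²(1 − fₕ)sₕ²/nₕ with Wₕ = Nₕ/N, N = 54752.
Rural: Wₕ = 0.29343220; term = 0.29343220²·(1 − 0.03348687)·35000/538 = 5.4138856.
Suburban: Wₕ = 0.34163136; term = 0.34163136²·(1 − 0.17054264)·38600/3190 = 1.1714025.
Urban: Wₕ = 0.36493644; term = 0.36493644²·(1 − 0.05285021)·62650/1056 = 7.4835952.
Sum = 14.068883.
SE = √(14.068883) = 3.75.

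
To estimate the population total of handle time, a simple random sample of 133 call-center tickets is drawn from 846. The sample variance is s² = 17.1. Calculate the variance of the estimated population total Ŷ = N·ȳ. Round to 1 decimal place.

Var(Ŷ) = N²·Var(ȳ) = N²·(1 − n/N)·s²/n.
f = 133/846 = 0.15721040; Var(ȳ) = 0.84278960·17.1/133 = 0.10835866.
Var(Ŷ) = 846² · 0.10835866 = 77554.027.

77554.0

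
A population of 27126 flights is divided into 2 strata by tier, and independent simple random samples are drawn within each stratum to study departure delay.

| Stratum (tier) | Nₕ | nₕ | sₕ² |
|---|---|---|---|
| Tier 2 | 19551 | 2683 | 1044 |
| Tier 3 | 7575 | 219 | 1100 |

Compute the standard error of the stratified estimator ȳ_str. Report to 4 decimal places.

Var(ȳ_str) = Σₕ Wₕ²(1 − fₕ)sₕ²/nₕ with Wₕ = Nₕ/N, N = 27126.
Tier 2: Wₕ = 0.72074762; term = 0.72074762²·(1 − 0.13723083)·1044/2683 = 0.17439775.
Tier 3: Wₕ = 0.27925238; term = 0.27925238²·(1 − 0.02891089)·1100/219 = 0.38036576.
Sum = 0.55476351.
SE = √(0.55476351) = 0.7448.

0.7448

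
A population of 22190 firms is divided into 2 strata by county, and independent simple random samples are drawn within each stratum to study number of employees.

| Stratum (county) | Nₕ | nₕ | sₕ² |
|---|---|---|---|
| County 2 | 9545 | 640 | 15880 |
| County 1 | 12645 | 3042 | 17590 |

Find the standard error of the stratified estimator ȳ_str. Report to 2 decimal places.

2.39

Var(ȳ_str) = Σₕ Wₕ²(1 − fₕ)sₕ²/nₕ with Wₕ = Nₕ/N, N = 22190.
County 2: Wₕ = 0.43014872; term = 0.43014872²·(1 − 0.06705081)·15880/640 = 4.2831746.
County 1: Wₕ = 0.56985128; term = 0.56985128²·(1 − 0.24056940)·17590/3042 = 1.4259943.
Sum = 5.7091689.
SE = √(5.7091689) = 2.39.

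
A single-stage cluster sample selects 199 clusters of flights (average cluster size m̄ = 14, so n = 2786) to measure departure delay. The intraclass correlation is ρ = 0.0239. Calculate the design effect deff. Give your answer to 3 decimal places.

1.311

deff = 1 + (14 − 1)·0.0239 = 1 + 0.3107 = 1.3107.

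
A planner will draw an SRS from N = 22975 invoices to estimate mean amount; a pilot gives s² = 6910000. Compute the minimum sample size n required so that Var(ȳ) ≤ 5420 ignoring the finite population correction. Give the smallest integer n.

Without fpc, n₀ = s²/D = 6910000/5420 = 1274.9077.
Rounding up, n = 1275.

1275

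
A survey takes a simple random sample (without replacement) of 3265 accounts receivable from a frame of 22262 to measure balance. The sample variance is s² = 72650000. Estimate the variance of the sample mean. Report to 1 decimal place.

Under SRS without replacement, Var(ȳ) = (1 − f)·s²/n with f = n/N = 3265/22262 = 0.14666247.
Var(ȳ) = (1 − 0.14666247)·72650000/3265 = 0.85333753·22251.149 = 18987.74.

18987.7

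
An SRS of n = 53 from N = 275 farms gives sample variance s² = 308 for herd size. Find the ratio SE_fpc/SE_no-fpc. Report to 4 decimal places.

f = n/N = 53/275 = 0.19272727.
SE_no-fpc = √(s²/n) = 2.4106681; SE_fpc = √((1−f)s²/n) = 2.1659457.
Ratio = √(1−f) = 0.89848357.

0.8985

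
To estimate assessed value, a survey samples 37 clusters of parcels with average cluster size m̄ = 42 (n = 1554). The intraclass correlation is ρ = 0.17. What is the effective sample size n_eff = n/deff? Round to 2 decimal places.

deff = 1 + (42 − 1)·0.17 = 1 + 6.97 = 7.97.
n_eff = 1554 / 7.97 = 194.98.

194.98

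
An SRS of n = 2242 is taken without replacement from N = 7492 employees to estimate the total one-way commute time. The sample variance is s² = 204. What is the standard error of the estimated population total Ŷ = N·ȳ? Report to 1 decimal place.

1891.8

Var(Ŷ) = N²·Var(ȳ) = N²·(1 − n/N)·s²/n.
f = 2242/7492 = 0.29925254; Var(ȳ) = 0.70074746·204/2242 = 0.063761143.
Var(Ŷ) = 7492² · 0.063761143 = 3.578917 × 10^6.
SE(Ŷ) = √(3.578917 × 10^6) = 1891.8.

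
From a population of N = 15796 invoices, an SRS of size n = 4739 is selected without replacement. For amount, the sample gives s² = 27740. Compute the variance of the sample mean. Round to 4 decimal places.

4.0974

Under SRS without replacement, Var(ȳ) = (1 − f)·s²/n with f = n/N = 4739/15796 = 0.30001266.
Var(ȳ) = (1 − 0.30001266)·27740/4739 = 0.69998734·5.8535556 = 4.0974148.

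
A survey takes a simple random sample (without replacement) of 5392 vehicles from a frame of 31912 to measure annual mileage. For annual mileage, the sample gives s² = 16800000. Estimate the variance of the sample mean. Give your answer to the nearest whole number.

Under SRS without replacement, Var(ȳ) = (1 − f)·s²/n with f = n/N = 5392/31912 = 0.16896465.
Var(ȳ) = (1 − 0.16896465)·16800000/5392 = 0.83103535·3115.727 = 2589.2793.

2589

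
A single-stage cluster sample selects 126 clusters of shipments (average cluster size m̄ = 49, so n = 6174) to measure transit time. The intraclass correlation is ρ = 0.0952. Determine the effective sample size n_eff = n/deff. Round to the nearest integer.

1109

deff = 1 + (49 − 1)·0.0952 = 1 + 4.5696 = 5.5696.
n_eff = 6174 / 5.5696 = 1109.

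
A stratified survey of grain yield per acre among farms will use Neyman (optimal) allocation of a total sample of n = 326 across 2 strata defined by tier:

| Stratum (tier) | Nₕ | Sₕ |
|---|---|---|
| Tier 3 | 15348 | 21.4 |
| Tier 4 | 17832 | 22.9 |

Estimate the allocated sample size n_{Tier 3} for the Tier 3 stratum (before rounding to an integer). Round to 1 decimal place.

145.3

Neyman allocation: nₕ = n·NₕSₕ / Σⱼ NⱼSⱼ.
Σ NⱼSⱼ = 15348·21.4 + 17832·22.9 = 736800.
n_{Tier 3} = 326·15348·21.4 / 736800 = 145.3.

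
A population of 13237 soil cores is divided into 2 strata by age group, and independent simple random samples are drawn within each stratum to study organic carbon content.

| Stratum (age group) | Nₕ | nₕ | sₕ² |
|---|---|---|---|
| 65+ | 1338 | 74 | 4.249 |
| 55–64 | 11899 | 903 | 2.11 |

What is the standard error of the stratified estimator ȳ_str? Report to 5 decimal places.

Var(ȳ_str) = Σₕ Wₕ²(1 − fₕ)sₕ²/nₕ with Wₕ = Nₕ/N, N = 13237.
65+: Wₕ = 0.10108031; term = 0.10108031²·(1 − 0.05530643)·4.249/74 = 5.54216 × 10^-4.
55–64: Wₕ = 0.89891969; term = 0.89891969²·(1 − 0.07588873)·2.11/903 = 0.0017448607.
Sum = 0.0022990767.
SE = √(0.0022990767) = 0.04795.

0.04795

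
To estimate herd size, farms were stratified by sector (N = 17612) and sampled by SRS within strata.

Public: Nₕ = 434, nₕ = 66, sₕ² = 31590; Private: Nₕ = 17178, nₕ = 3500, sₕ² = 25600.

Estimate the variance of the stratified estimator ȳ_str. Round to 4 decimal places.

Var(ȳ_str) = Σₕ Wₕ²(1 − fₕ)sₕ²/nₕ with Wₕ = Nₕ/N, N = 17612.
Public: Wₕ = 0.02464229; term = 0.02464229²·(1 − 0.15207373)·31590/66 = 0.24644833.
Private: Wₕ = 0.97535771; term = 0.97535771²·(1 − 0.20374898)·25600/3500 = 5.5405103.
Sum = 5.7869586.

5.7870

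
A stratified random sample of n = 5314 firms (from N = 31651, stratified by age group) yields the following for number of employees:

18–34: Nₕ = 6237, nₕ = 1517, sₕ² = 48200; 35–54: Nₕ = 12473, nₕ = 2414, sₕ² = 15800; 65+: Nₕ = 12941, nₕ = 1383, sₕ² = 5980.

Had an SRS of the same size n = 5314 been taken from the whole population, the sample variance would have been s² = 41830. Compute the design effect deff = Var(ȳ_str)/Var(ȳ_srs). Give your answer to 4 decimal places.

0.3663

Var(ȳ_str) = Σ Wₕ²(1−fₕ)sₕ²/nₕ with Wₕ = Nₕ/31651:
  18–34: (6237/31651)²·(1−1517/6237)·48200/1517 = 0.93369348
  35–54: (12473/31651)²·(1−2414/12473)·15800/2414 = 0.81972972
  65+: (12941/31651)²·(1−1383/12941)·5980/1383 = 0.64558683
  → Var(ȳ_str) = 2.39901.
Var(ȳ_srs) = (1 − 5314/31651)·41830/5314 = 6.5500586.
deff = 2.39901 / 6.5500586 = 0.3663.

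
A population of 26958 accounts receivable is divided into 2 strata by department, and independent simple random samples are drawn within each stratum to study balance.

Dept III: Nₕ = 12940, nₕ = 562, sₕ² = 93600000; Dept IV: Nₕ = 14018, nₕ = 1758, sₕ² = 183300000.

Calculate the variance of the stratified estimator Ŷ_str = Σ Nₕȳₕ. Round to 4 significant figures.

Var(Ŷ_str) = Σₕ Nₕ²(1 − fₕ)sₕ²/nₕ.
Dept III: 12940²·(1 − 562/12940)·93600000/562 = 2.667622 × 10^13.
Dept IV: 14018²·(1 − 1758/14018)·183300000/1758 = 1.7919262 × 10^13.
Sum = 4.4595482 × 10^13.

4.460 × 10^13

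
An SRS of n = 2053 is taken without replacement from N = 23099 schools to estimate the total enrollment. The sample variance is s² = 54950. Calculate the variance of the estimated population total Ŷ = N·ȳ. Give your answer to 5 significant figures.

1.3012 × 10^10

Var(Ŷ) = N²·Var(ȳ) = N²·(1 − n/N)·s²/n.
f = 2053/23099 = 0.08887831; Var(ȳ) = 0.91112169·54950/2053 = 24.386818.
Var(Ŷ) = 23099² · 24.386818 = 1.3011923 × 10^10.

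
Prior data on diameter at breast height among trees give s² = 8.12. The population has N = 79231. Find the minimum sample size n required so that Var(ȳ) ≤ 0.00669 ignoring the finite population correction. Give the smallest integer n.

1214

Without fpc, n₀ = s²/D = 8.12/0.00669 = 1213.7519.
Rounding up, n = 1214.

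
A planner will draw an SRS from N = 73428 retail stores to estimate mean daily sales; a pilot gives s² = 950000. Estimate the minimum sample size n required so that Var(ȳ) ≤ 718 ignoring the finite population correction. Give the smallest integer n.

Without fpc, n₀ = s²/D = 950000/718 = 1323.1198.
Rounding up, n = 1324.

1324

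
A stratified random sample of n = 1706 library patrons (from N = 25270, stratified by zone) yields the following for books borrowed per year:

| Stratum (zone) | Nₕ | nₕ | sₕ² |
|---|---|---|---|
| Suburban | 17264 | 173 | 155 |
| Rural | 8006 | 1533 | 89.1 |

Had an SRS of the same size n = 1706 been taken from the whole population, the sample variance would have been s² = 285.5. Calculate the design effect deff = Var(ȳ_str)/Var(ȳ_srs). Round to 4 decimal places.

Var(ȳ_str) = Σ Wₕ²(1−fₕ)sₕ²/nₕ with Wₕ = Nₕ/25270:
  Suburban: (17264/25270)²·(1−173/17264)·155/173 = 0.41398443
  Rural: (8006/25270)²·(1−1533/8006)·89.1/1533 = 0.0047167869
  → Var(ȳ_str) = 0.41870122.
Var(ȳ_srs) = (1 − 1706/25270)·285.5/1706 = 0.15605255.
deff = 0.41870122 / 0.15605255 = 2.6831.

2.6831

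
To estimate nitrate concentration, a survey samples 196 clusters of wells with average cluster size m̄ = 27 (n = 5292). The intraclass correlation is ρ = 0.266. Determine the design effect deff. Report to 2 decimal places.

deff = 1 + (27 − 1)·0.266 = 1 + 6.916 = 7.916.

7.92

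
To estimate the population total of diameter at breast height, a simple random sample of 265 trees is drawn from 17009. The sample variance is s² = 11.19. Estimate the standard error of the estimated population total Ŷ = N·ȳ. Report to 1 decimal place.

Var(Ŷ) = N²·Var(ȳ) = N²·(1 − n/N)·s²/n.
f = 265/17009 = 0.01557999; Var(ȳ) = 0.98442001·11.19/265 = 0.041568528.
Var(Ŷ) = 17009² · 0.041568528 = 1.2026028 × 10^7.
SE(Ŷ) = √(1.2026028 × 10^7) = 3467.9.

3467.9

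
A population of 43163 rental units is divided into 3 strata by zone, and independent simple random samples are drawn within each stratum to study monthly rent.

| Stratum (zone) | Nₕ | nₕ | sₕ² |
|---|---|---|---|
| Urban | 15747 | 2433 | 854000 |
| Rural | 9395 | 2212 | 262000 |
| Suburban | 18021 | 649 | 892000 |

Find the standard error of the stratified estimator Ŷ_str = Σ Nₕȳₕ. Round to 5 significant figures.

715440

Var(Ŷ_str) = Σₕ Nₕ²(1 − fₕ)sₕ²/nₕ.
Urban: 15747²·(1 − 2433/15747)·854000/2433 = 7.3590566 × 10^10.
Rural: 9395²·(1 − 2212/9395)·262000/2212 = 7.9931658 × 10^9.
Suburban: 18021²·(1 − 649/18021)·892000/649 = 4.3027773 × 10^11.
Sum = 5.1186146 × 10^11.
SE = √(5.1186146 × 10^11) = 715440.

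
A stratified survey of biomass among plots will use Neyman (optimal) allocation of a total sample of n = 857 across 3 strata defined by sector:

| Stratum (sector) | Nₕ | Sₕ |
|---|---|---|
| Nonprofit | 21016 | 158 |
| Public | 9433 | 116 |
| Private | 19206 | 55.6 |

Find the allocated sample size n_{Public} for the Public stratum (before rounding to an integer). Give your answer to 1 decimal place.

171.0

Neyman allocation: nₕ = n·NₕSₕ / Σⱼ NⱼSⱼ.
Σ NⱼSⱼ = 21016·158 + 9433·116 + 19206·55.6 = 5.4826096 × 10^6.
n_{Public} = 857·9433·116 / (5.4826096 × 10^6) = 171.0.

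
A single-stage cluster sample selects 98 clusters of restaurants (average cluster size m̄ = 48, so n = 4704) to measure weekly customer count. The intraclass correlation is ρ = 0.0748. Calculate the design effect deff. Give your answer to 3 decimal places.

4.516

deff = 1 + (48 − 1)·0.0748 = 1 + 3.5156 = 4.5156.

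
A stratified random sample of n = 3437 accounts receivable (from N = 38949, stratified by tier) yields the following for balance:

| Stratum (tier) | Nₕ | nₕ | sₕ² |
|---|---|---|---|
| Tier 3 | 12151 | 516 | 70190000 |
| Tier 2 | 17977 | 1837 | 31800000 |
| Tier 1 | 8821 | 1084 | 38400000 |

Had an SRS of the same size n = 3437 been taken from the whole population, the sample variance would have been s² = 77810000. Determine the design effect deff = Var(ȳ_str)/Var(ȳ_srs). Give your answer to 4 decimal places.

Var(ȳ_str) = Σ Wₕ²(1−fₕ)sₕ²/nₕ with Wₕ = Nₕ/38949:
  Tier 3: (12151/38949)²·(1−516/12151)·70190000/516 = 12676.849
  Tier 2: (17977/38949)²·(1−1837/17977)·31800000/1837 = 3310.9002
  Tier 1: (8821/38949)²·(1−1084/8821)·38400000/1084 = 1593.6749
  → Var(ȳ_str) = 17581.424.
Var(ȳ_srs) = (1 − 3437/38949)·77810000/3437 = 20641.189.
deff = 17581.424 / 20641.189 = 0.8518.

0.8518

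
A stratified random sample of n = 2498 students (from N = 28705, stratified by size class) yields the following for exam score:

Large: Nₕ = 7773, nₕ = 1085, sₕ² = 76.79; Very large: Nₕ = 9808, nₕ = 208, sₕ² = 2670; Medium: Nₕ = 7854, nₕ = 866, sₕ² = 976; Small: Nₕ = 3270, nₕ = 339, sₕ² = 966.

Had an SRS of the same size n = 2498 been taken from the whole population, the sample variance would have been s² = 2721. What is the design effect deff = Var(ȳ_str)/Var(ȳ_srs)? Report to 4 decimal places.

1.5883

Var(ȳ_str) = Σ Wₕ²(1−fₕ)sₕ²/nₕ with Wₕ = Nₕ/28705:
  Large: (7773/28705)²·(1−1085/7773)·76.79/1085 = 0.0044652395
  Very large: (9808/28705)²·(1−208/9808)·2670/208 = 1.466846
  Medium: (7854/28705)²·(1−866/7854)·976/866 = 0.075068998
  Small: (3270/28705)²·(1−339/3270)·966/339 = 0.033145601
  → Var(ȳ_str) = 1.5795258.
Var(ȳ_srs) = (1 − 2498/28705)·2721/2498 = 0.99447957.
deff = 1.5795258 / 0.99447957 = 1.5883.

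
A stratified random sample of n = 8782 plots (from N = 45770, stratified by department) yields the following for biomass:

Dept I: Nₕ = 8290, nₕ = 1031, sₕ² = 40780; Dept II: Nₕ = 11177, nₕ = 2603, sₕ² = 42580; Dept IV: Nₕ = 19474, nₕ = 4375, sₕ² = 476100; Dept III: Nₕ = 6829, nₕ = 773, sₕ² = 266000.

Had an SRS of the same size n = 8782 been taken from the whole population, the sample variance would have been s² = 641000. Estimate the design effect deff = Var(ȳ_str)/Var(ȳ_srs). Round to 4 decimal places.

Var(ȳ_str) = Σ Wₕ²(1−fₕ)sₕ²/nₕ with Wₕ = Nₕ/45770:
  Dept I: (8290/45770)²·(1−1031/8290)·40780/1031 = 1.1362086
  Dept II: (11177/45770)²·(1−2603/11177)·42580/2603 = 0.74830456
  Dept IV: (19474/45770)²·(1−4375/19474)·476100/4375 = 15.274312
  Dept III: (6829/45770)²·(1−773/6829)·266000/773 = 6.7933392
  → Var(ȳ_str) = 23.952164.
Var(ȳ_srs) = (1 − 8782/45770)·641000/8782 = 58.985401.
deff = 23.952164 / 58.985401 = 0.4061.

0.4061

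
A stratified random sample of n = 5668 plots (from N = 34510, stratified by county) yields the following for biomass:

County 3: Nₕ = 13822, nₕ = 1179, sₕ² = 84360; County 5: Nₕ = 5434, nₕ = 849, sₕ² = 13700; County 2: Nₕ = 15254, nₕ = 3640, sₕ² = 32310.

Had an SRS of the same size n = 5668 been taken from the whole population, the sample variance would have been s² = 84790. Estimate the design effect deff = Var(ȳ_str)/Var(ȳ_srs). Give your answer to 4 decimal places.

Var(ȳ_str) = Σ Wₕ²(1−fₕ)sₕ²/nₕ with Wₕ = Nₕ/34510:
  County 3: (13822/34510)²·(1−1179/13822)·84360/1179 = 10.499144
  County 5: (5434/34510)²·(1−849/5434)·13700/849 = 0.33758406
  County 2: (15254/34510)²·(1−3640/15254)·32310/3640 = 1.3204173
  → Var(ȳ_str) = 12.157145.
Var(ȳ_srs) = (1 − 5668/34510)·84790/5668 = 12.502452.
deff = 12.157145 / 12.502452 = 0.9724.

0.9724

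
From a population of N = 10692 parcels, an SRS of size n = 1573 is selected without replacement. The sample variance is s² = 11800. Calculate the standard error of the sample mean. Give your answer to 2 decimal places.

2.53

Under SRS without replacement, Var(ȳ) = (1 − f)·s²/n with f = n/N = 1573/10692 = 0.14711934.
Var(ȳ) = (1 − 0.14711934)·11800/1573 = 0.85288066·7.5015893 = 6.3979604.
SE(ȳ) = √(6.3979604) = 2.53.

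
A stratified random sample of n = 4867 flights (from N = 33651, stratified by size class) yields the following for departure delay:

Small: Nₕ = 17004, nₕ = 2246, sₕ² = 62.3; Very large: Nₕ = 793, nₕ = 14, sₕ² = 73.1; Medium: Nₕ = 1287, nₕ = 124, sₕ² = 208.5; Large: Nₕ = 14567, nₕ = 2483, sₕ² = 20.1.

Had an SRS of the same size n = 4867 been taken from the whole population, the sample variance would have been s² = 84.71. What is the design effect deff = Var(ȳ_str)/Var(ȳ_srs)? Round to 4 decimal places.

0.8380

Var(ȳ_str) = Σ Wₕ²(1−fₕ)sₕ²/nₕ with Wₕ = Nₕ/33651:
  Small: (17004/33651)²·(1−2246/17004)·62.3/2246 = 0.0061469679
  Very large: (793/33651)²·(1−14/793)·73.1/14 = 0.0028484201
  Medium: (1287/33651)²·(1−124/1287)·208.5/124 = 0.0022225252
  Large: (14567/33651)²·(1−2483/14567)·20.1/2483 = 0.001258358
  → Var(ȳ_str) = 0.012476271.
Var(ȳ_srs) = (1 − 4867/33651)·84.71/4867 = 0.014887662.
deff = 0.012476271 / 0.014887662 = 0.8380.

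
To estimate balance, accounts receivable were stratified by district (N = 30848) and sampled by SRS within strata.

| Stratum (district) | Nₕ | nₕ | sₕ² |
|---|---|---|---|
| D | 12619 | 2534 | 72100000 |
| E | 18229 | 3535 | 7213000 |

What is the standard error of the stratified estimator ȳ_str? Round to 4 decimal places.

66.1780

Var(ȳ_str) = Σₕ Wₕ²(1 − fₕ)sₕ²/nₕ with Wₕ = Nₕ/N, N = 30848.
D: Wₕ = 0.40907028; term = 0.40907028²·(1 − 0.20080830)·72100000/2534 = 3805.1823.
E: Wₕ = 0.59092972; term = 0.59092972²·(1 − 0.19392177)·7213000/3535 = 574.34834.
Sum = 4379.5306.
SE = √(4379.5306) = 66.1780.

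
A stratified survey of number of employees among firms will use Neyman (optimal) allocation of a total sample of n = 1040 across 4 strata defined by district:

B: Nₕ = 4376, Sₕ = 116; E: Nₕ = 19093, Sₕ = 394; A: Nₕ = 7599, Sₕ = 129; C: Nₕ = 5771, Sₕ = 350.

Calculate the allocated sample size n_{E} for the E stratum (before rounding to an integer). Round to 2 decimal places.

Neyman allocation: nₕ = n·NₕSₕ / Σⱼ NⱼSⱼ.
Σ NⱼSⱼ = 4376·116 + 19093·394 + 7599·129 + 5771·350 = 1.1030379 × 10^7.
n_{E} = 1040·19093·394 / (1.1030379 × 10^7) = 709.27.

709.27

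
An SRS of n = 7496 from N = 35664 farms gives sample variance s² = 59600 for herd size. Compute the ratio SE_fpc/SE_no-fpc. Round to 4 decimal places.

f = n/N = 7496/35664 = 0.21018394.
SE_no-fpc = √(s²/n) = 2.8197353; SE_fpc = √((1−f)s²/n) = 2.5059438.
Ratio = √(1−f) = 0.88871596.

0.8887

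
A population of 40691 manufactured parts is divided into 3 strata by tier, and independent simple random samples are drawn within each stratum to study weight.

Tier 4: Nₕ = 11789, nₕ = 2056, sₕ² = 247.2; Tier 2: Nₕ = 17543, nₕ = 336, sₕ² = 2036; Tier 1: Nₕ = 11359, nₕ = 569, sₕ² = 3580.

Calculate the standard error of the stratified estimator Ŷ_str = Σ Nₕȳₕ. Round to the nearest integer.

51128

Var(Ŷ_str) = Σₕ Nₕ²(1 − fₕ)sₕ²/nₕ.
Tier 4: 11789²·(1 − 2056/11789)·247.2/2056 = 1.3795869 × 10^7.
Tier 2: 17543²·(1 − 336/17543)·2036/336 = 1.8291424 × 10^9.
Tier 1: 11359²·(1 − 569/11359)·3580/569 = 7.7113835 × 10^8.
Sum = 2.6140766 × 10^9.
SE = √(2.6140766 × 10^9) = 51128.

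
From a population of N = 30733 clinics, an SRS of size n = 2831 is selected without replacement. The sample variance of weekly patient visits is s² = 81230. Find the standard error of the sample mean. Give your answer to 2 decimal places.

5.10

Under SRS without replacement, Var(ȳ) = (1 − f)·s²/n with f = n/N = 2831/30733 = 0.09211597.
Var(ȳ) = (1 − 0.09211597)·81230/2831 = 0.90788403·28.693041 = 26.049954.
SE(ȳ) = √(26.049954) = 5.10.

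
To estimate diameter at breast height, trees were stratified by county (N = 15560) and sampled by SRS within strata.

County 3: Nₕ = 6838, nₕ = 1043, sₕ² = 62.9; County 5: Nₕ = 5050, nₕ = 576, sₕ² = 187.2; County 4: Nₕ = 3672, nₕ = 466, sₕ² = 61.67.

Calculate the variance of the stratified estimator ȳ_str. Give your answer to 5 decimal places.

0.04663

Var(ȳ_str) = Σₕ Wₕ²(1 − fₕ)sₕ²/nₕ with Wₕ = Nₕ/N, N = 15560.
County 3: Wₕ = 0.43946015; term = 0.43946015²·(1 − 0.15252998)·62.9/1043 = 0.0098702849.
County 5: Wₕ = 0.32455013; term = 0.32455013²·(1 − 0.11405941)·187.2/576 = 0.030328542.
County 4: Wₕ = 0.23598972; term = 0.23598972²·(1 − 0.12690632)·61.67/466 = 0.0064347998.
Sum = 0.046633627.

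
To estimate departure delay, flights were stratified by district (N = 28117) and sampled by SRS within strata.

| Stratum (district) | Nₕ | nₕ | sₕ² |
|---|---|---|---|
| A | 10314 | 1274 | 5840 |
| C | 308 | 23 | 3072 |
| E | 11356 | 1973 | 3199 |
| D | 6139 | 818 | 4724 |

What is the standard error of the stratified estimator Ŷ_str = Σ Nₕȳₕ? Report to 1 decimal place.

28293.8

Var(Ŷ_str) = Σₕ Nₕ²(1 − fₕ)sₕ²/nₕ.
A: 10314²·(1 − 1274/10314)·5840/1274 = 4.2740439 × 10^8.
C: 308²·(1 − 23/308)·3072/23 = 1.1724355 × 10^7.
E: 11356²·(1 − 1973/11356)·3199/1973 = 1.727644 × 10^8.
D: 6139²·(1 − 818/6139)·4724/818 = 1.8864595 × 10^8.
Sum = 8.005391 × 10^8.
SE = √(8.005391 × 10^8) = 28293.8.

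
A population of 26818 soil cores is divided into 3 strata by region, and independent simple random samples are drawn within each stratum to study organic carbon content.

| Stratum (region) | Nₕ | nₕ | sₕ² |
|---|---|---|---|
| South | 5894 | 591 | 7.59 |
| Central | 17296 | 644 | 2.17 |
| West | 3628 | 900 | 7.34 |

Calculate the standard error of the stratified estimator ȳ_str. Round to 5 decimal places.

0.04494

Var(ȳ_str) = Σₕ Wₕ²(1 − fₕ)sₕ²/nₕ with Wₕ = Nₕ/N, N = 26818.
South: Wₕ = 0.21977776; term = 0.21977776²·(1 − 0.10027146)·7.59/591 = 5.5812732 × 10^-4.
Central: Wₕ = 0.64493997; term = 0.64493997²·(1 − 0.03723404)·2.17/644 = 0.0013493766.
West: Wₕ = 0.13528227; term = 0.13528227²·(1 − 0.24807056)·7.34/900 = 1.1223089 × 10^-4.
Sum = 0.0020197348.
SE = √(0.0020197348) = 0.04494.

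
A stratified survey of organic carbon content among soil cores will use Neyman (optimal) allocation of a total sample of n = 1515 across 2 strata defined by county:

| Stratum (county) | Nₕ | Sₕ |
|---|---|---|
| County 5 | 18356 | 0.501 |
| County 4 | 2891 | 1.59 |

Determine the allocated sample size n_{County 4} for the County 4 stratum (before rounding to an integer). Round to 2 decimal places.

Neyman allocation: nₕ = n·NₕSₕ / Σⱼ NⱼSⱼ.
Σ NⱼSⱼ = 18356·0.501 + 2891·1.59 = 13793.046.
n_{County 4} = 1515·2891·1.59 / 13793.046 = 504.89.

504.89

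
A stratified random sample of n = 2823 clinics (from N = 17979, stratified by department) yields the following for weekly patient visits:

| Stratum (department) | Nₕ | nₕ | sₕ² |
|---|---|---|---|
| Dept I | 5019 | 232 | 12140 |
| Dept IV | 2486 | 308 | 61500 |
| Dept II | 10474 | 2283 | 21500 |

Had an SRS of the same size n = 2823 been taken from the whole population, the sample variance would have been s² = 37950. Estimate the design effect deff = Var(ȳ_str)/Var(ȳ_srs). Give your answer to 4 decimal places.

0.8589

Var(ȳ_str) = Σ Wₕ²(1−fₕ)sₕ²/nₕ with Wₕ = Nₕ/17979:
  Dept I: (5019/17979)²·(1−232/5019)·12140/232 = 3.889379
  Dept IV: (2486/17979)²·(1−308/2486)·61500/308 = 3.3446628
  Dept II: (10474/17979)²·(1−2283/10474)·21500/2283 = 2.4994876
  → Var(ȳ_str) = 9.7335294.
Var(ȳ_srs) = (1 − 2823/17979)·37950/2823 = 11.33235.
deff = 9.7335294 / 11.33235 = 0.8589.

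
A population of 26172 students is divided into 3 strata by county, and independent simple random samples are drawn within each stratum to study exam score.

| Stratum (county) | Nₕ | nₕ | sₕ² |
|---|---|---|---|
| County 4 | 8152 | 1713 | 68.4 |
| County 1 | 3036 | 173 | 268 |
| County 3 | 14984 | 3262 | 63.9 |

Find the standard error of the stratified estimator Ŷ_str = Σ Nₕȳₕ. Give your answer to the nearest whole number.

Var(Ŷ_str) = Σₕ Nₕ²(1 − fₕ)sₕ²/nₕ.
County 4: 8152²·(1 − 1713/8152)·68.4/1713 = 2.095952 × 10^6.
County 1: 3036²·(1 − 173/3036)·268/173 = 1.3465169 × 10^7.
County 3: 14984²·(1 − 3262/14984)·63.9/3262 = 3.4406966 × 10^6.
Sum = 1.9001818 × 10^7.
SE = √(1.9001818 × 10^7) = 4359.

4359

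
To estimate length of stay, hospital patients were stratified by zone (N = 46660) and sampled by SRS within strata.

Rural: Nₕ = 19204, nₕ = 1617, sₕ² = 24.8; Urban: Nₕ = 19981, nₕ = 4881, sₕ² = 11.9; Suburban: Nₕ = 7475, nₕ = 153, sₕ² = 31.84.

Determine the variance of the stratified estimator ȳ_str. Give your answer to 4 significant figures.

Var(ȳ_str) = Σₕ Wₕ²(1 − fₕ)sₕ²/nₕ with Wₕ = Nₕ/N, N = 46660.
Rural: Wₕ = 0.41157308; term = 0.41157308²·(1 − 0.08420121)·24.8/1617 = 0.0023792258.
Urban: Wₕ = 0.42822546; term = 0.42822546²·(1 − 0.24428207)·11.9/4881 = 3.3786473 × 10^-4.
Suburban: Wₕ = 0.16020146; term = 0.16020146²·(1 − 0.02046823)·31.84/153 = 0.0052315825.
Sum = 0.007948673.

0.007949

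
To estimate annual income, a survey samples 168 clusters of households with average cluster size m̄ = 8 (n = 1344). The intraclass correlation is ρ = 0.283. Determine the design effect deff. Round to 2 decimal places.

deff = 1 + (8 − 1)·0.283 = 1 + 1.981 = 2.981.

2.98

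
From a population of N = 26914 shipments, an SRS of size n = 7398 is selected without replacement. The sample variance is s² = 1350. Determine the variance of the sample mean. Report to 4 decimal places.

0.1323

Under SRS without replacement, Var(ȳ) = (1 − f)·s²/n with f = n/N = 7398/26914 = 0.27487553.
Var(ȳ) = (1 − 0.27487553)·1350/7398 = 0.72512447·0.18248175 = 0.13232198.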